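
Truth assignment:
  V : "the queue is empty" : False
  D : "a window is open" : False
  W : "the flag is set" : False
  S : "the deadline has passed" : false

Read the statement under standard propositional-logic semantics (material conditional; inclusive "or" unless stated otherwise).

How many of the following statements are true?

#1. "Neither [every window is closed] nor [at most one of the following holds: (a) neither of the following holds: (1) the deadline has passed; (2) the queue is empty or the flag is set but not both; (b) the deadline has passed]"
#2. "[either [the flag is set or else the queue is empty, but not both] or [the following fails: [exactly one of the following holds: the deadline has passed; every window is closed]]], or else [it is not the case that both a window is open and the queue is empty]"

1

#1: This is ~D nor ((S nor (V xor W)) nand S).

~D = ~F = T
V xor W = F xor F = F
S nor (V xor W) = F nor F = T
(S nor (V xor W)) nand S = T nand F = T
~D nor ((S nor (V xor W)) nand S) = T nor T = F
Hence #1 is false.

#2: This is ((W xor V) | ~(S xor ~D)) | (D nand V).

W xor V = F xor F = F
~D = ~F = T
S xor ~D = F xor T = T
~(S xor ~D) = ~T = F
(W xor V) | ~(S xor ~D) = F | F = F
D nand V = F nand F = T
((W xor V) | ~(S xor ~D)) | (D nand V) = F | T = T
Hence #2 is true.

Count: 1.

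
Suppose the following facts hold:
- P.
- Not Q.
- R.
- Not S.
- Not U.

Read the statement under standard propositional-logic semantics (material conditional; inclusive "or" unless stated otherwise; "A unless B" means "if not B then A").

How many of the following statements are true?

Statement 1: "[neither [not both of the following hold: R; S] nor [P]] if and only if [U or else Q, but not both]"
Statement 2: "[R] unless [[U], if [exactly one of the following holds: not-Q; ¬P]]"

Statement 1: This is ((R nand S) nor P) <-> (U xor Q).

R nand S = T nand F = T
(R nand S) nor P = T nor T = F
U xor Q = F xor F = F
((R nand S) nor P) <-> (U xor Q) = F <-> F = T
Thus Statement 1 is true.

Statement 2: Formalization: R | ((~Q xor ~P) -> U)

~Q = ~F = T
~P = ~T = F
~Q xor ~P = T xor F = T
(~Q xor ~P) -> U = T -> F = F
R | ((~Q xor ~P) -> U) = T | F = T
Thus Statement 2 is true.

True statements: 2.

2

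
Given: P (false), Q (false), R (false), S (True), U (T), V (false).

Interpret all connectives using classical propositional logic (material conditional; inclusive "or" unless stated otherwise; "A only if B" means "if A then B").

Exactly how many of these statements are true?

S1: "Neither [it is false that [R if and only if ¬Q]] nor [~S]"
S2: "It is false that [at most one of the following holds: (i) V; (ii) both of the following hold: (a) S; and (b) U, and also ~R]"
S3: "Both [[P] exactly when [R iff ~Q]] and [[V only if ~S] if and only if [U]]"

S1: This is ¬(R ↔ ¬Q) ↓ ¬S.

¬Q = ¬F = T
R ↔ ¬Q = F ↔ T = F
¬(R ↔ ¬Q) = ¬F = T
¬S = ¬T = F
¬(R ↔ ¬Q) ↓ ¬S = T ↓ F = F
So S1 is false.

S2: This is ¬(V ↑ (S ∧ (U ∧ ¬R))).

¬R = ¬F = T
U ∧ ¬R = T ∧ T = T
S ∧ (U ∧ ¬R) = T ∧ T = T
V ↑ (S ∧ (U ∧ ¬R)) = F ↑ T = T
¬(V ↑ (S ∧ (U ∧ ¬R))) = ¬T = F
Thus S2 is false.

S3: Formalization: (P ↔ (R ↔ ¬Q)) ∧ ((V → ¬S) ↔ U)

¬Q = ¬F = T
R ↔ ¬Q = F ↔ T = F
P ↔ (R ↔ ¬Q) = F ↔ F = T
¬S = ¬T = F
V → ¬S = F → F = T
(V → ¬S) ↔ U = T ↔ T = T
(P ↔ (R ↔ ¬Q)) ∧ ((V → ¬S) ↔ U) = T ∧ T = T
Thus S3 is true.

1 of the 3 statements is true.

1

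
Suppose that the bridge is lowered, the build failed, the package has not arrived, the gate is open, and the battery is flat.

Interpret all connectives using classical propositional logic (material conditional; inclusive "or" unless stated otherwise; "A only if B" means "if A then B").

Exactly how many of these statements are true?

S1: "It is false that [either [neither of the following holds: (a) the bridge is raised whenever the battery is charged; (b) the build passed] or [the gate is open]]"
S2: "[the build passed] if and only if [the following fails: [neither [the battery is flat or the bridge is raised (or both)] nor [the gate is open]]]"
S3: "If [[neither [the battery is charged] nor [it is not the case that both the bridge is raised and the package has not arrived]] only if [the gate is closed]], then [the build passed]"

0

Let R = "the battery is charged" (False), U = "the bridge is raised" (False), G = "the build passed" (False), P = "the gate is open" (True), K = "the package has arrived" (False).

S1: Formalization: not (((R -> U) nor G) or P)

R -> U = False -> False = True
(R -> U) nor G = True nor False = False
((R -> U) nor G) or P = False or True = True
not (((R -> U) nor G) or P) = not True = False
So S1 is false.

S2: Parsed as G iff not ((not R or U) nor P)

not R = not False = True
not R or U = True or False = True
(not R or U) nor P = True nor True = False
not ((not R or U) nor P) = not False = True
G iff not ((not R or U) nor P) = False iff True = False
Hence S2 is false.

S3: In symbols: ((R nor (U nand not K)) -> not P) -> G

not K = not False = True
U nand not K = False nand True = True
R nor (U nand not K) = False nor True = False
not P = not True = False
(R nor (U nand not K)) -> not P = False -> False = True
((R nor (U nand not K)) -> not P) -> G = True -> False = False
Thus S3 is false.

True statements: 0 (none).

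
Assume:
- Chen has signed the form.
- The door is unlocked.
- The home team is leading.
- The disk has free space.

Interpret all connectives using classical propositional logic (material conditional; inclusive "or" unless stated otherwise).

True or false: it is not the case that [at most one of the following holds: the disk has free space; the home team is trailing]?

Let G = "the disk is full" (F), L = "the home team is leading" (T).
Parsed as ~(~G nand ~L)

~G = ~F = T
~L = ~T = F
~G nand ~L = T nand F = T
~(~G nand ~L) = ~T = F

The statement is false.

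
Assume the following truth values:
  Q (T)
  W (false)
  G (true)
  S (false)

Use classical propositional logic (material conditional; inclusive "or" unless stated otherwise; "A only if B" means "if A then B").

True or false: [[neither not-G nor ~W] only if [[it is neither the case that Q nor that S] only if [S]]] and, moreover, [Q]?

True

Values: G=True, W=False, Q=True, S=False.
In symbols: ((not G nor not W) -> ((Q nor S) -> S)) and Q

not G = not True = False
not W = not False = True
not G nor not W = False nor True = False
Q nor S = True nor False = False
(Q nor S) -> S = False -> False = True
(not G nor not W) -> ((Q nor S) -> S) = False -> True = True
((not G nor not W) -> ((Q nor S) -> S)) and Q = True and True = True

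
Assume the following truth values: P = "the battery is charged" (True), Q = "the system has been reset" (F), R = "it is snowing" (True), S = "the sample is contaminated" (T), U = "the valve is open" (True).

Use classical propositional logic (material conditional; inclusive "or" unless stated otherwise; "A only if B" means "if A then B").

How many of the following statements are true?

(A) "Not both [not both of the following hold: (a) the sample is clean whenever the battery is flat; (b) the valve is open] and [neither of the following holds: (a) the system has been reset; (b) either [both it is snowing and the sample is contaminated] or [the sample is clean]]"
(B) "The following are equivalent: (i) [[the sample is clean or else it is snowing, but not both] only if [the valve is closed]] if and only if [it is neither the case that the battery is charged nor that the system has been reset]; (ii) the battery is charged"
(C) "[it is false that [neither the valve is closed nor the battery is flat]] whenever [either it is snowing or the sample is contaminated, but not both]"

(A): In symbols: ((~P -> ~S) nand U) nand (Q nor ((R & S) | ~S))

~P = ~T = F
~S = ~T = F
~P -> ~S = F -> F = T
(~P -> ~S) nand U = T nand T = F
R & S = T & T = T
~S = ~T = F
(R & S) | ~S = T | F = T
Q nor ((R & S) | ~S) = F nor T = F
((~P -> ~S) nand U) nand (Q nor ((R & S) | ~S)) = F nand F = T
Thus (A) is true.

(B): In symbols: (((~S xor R) -> ~U) <-> (P nor Q)) <-> P

~S = ~T = F
~S xor R = F xor T = T
~U = ~T = F
(~S xor R) -> ~U = T -> F = F
P nor Q = T nor F = F
((~S xor R) -> ~U) <-> (P nor Q) = F <-> F = T
(((~S xor R) -> ~U) <-> (P nor Q)) <-> P = T <-> T = T
Thus (B) is true.

(C): Parsed as (R xor S) -> ~(~U nor ~P)

R xor S = T xor T = F
~U = ~T = F
~P = ~T = F
~U nor ~P = F nor F = T
~(~U nor ~P) = ~T = F
(R xor S) -> ~(~U nor ~P) = F -> F = T
So (C) is true.

True statements: 3.

3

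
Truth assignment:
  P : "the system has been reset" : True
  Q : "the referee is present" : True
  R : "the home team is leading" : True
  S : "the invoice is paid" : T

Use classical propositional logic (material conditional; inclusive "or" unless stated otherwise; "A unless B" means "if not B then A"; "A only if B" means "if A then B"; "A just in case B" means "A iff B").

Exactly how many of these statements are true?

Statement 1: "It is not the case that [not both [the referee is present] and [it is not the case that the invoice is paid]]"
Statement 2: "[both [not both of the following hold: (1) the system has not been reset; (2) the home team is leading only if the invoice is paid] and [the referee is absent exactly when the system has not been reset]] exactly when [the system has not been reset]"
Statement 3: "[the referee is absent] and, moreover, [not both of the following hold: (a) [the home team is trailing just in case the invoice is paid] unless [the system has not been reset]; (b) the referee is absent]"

0

Statement 1: Formalization: ¬(Q ↑ ¬S)

¬S = ¬T = F
Q ↑ ¬S = T ↑ F = T
¬(Q ↑ ¬S) = ¬T = F
Hence Statement 1 is false.

Statement 2: In symbols: ((¬P ↑ (R → S)) ∧ (¬Q ↔ ¬P)) ↔ ¬P

¬P = ¬T = F
R → S = T → T = T
¬P ↑ (R → S) = F ↑ T = T
¬Q = ¬T = F
¬P = ¬T = F
¬Q ↔ ¬P = F ↔ F = T
(¬P ↑ (R → S)) ∧ (¬Q ↔ ¬P) = T ∧ T = T
¬P = ¬T = F
((¬P ↑ (R → S)) ∧ (¬Q ↔ ¬P)) ↔ ¬P = T ↔ F = F
Thus Statement 2 is false.

Statement 3: This is ¬Q ∧ (((¬R ↔ S) ∨ ¬P) ↑ ¬Q).

¬Q = ¬T = F
¬R = ¬T = F
¬R ↔ S = F ↔ T = F
¬P = ¬T = F
(¬R ↔ S) ∨ ¬P = F ∨ F = F
¬Q = ¬T = F
((¬R ↔ S) ∨ ¬P) ↑ ¬Q = F ↑ F = T
¬Q ∧ (((¬R ↔ S) ∨ ¬P) ↑ ¬Q) = F ∧ T = F
Thus Statement 3 is false.

Count: 0.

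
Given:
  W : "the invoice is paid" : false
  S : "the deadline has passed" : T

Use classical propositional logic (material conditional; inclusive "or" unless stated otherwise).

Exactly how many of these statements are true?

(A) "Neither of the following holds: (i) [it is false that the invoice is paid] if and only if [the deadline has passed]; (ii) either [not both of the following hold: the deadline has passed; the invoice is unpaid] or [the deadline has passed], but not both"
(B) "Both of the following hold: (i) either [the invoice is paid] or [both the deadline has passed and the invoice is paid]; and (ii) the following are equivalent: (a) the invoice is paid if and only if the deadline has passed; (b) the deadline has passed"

(A): Parsed as (¬W ↔ S) ↓ ((S ↑ ¬W) ⊕ S)

¬W = ¬F = T
¬W ↔ S = T ↔ T = T
¬W = ¬F = T
S ↑ ¬W = T ↑ T = F
(S ↑ ¬W) ⊕ S = F ⊕ T = T
(¬W ↔ S) ↓ ((S ↑ ¬W) ⊕ S) = T ↓ T = F
So (A) is false.

(B): Formalization: (W ∨ (S ∧ W)) ∧ ((W ↔ S) ↔ S)

S ∧ W = T ∧ F = F
W ∨ (S ∧ W) = F ∨ F = F
W ↔ S = F ↔ T = F
(W ↔ S) ↔ S = F ↔ T = F
(W ∨ (S ∧ W)) ∧ ((W ↔ S) ↔ S) = F ∧ F = F
Thus (B) is false.

Count: 0.

0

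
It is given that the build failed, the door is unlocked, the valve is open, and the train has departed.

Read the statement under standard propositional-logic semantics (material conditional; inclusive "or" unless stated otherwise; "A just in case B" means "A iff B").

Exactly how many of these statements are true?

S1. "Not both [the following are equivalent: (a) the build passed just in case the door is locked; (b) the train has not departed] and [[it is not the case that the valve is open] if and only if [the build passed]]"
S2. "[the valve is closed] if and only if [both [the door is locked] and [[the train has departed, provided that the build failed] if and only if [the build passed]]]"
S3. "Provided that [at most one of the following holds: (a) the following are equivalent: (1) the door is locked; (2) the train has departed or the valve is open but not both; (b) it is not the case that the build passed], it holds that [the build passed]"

Let P = "the build passed" (False), Q = "the door is locked" (False), S = "the train has departed" (True), R = "the valve is open" (True).

S1: This is ((P iff Q) iff not S) nand (not R iff P).

P iff Q = False iff False = True
not S = not True = False
(P iff Q) iff not S = True iff False = False
not R = not True = False
not R iff P = False iff False = True
((P iff Q) iff not S) nand (not R iff P) = False nand True = True
Thus S1 is true.

S2: In symbols: not R iff (Q and ((not P -> S) iff P))

not R = not True = False
not P = not False = True
not P -> S = True -> True = True
(not P -> S) iff P = True iff False = False
Q and ((not P -> S) iff P) = False and False = False
not R iff (Q and ((not P -> S) iff P)) = False iff False = True
Thus S2 is true.

S3: Parsed as ((Q iff (S xor R)) nand not P) -> P

S xor R = True xor True = False
Q iff (S xor R) = False iff False = True
not P = not False = True
(Q iff (S xor R)) nand not P = True nand True = False
((Q iff (S xor R)) nand not P) -> P = False -> False = True
Hence S3 is true.

Count: 3.

3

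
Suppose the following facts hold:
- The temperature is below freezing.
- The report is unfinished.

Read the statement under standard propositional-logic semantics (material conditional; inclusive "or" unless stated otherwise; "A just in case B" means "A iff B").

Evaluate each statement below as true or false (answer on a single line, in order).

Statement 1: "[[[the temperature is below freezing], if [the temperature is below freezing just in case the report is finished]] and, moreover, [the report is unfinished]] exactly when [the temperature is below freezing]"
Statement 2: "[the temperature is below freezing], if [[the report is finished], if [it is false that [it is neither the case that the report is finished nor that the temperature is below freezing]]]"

Statement 1 true / Statement 2 true

Let P = "the temperature is below freezing" (T), K = "the report is finished" (F).

Statement 1: In symbols: (((P <-> K) -> P) & ~K) <-> P

P <-> K = T <-> F = F
(P <-> K) -> P = F -> T = T
~K = ~F = T
((P <-> K) -> P) & ~K = T & T = T
(((P <-> K) -> P) & ~K) <-> P = T <-> T = T
Thus Statement 1 is true.

Statement 2: Parsed as (~(K nor P) -> K) -> P

K nor P = F nor T = F
~(K nor P) = ~F = T
~(K nor P) -> K = T -> F = F
(~(K nor P) -> K) -> P = F -> T = T
So Statement 2 is true.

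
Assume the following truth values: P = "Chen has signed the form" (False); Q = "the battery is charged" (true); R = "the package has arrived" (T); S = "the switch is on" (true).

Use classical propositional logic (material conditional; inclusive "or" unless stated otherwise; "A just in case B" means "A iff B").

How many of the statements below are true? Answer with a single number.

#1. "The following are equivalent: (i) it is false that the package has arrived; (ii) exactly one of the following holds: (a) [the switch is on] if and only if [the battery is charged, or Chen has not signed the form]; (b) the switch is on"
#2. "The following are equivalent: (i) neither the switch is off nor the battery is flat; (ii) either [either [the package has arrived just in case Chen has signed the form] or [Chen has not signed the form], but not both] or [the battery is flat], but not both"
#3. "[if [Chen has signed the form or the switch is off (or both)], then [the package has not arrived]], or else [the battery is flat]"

3

#1: This is not R iff ((S iff (Q or not P)) xor S).

not R = not True = False
not P = not False = True
Q or not P = True or True = True
S iff (Q or not P) = True iff True = True
(S iff (Q or not P)) xor S = True xor True = False
not R iff ((S iff (Q or not P)) xor S) = False iff False = True
Hence #1 is true.

#2: Formalization: (not S nor not Q) iff (((R iff P) xor not P) xor not Q)

not S = not True = False
not Q = not True = False
not S nor not Q = False nor False = True
R iff P = True iff False = False
not P = not False = True
(R iff P) xor not P = False xor True = True
not Q = not True = False
((R iff P) xor not P) xor not Q = True xor False = True
(not S nor not Q) iff (((R iff P) xor not P) xor not Q) = True iff True = True
So #2 is true.

#3: This is ((P or not S) -> not R) or not Q.

not S = not True = False
P or not S = False or False = False
not R = not True = False
(P or not S) -> not R = False -> False = True
not Q = not True = False
((P or not S) -> not R) or not Q = True or False = True
Thus #3 is true.

3 of the 3 statements are true (#1, #2, #3).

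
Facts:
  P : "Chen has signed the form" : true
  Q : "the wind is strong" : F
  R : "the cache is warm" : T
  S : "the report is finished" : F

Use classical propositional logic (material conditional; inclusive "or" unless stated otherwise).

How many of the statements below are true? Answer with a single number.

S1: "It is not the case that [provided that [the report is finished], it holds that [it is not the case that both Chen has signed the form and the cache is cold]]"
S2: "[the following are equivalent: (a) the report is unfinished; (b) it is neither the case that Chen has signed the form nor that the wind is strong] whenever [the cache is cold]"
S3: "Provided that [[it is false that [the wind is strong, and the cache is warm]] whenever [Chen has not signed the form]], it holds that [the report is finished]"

S1: In symbols: ~(S -> (P nand ~R))

~R = ~T = F
P nand ~R = T nand F = T
S -> (P nand ~R) = F -> T = T
~(S -> (P nand ~R)) = ~T = F
So S1 is false.

S2: Parsed as ~R -> (~S <-> (P nor Q))

~R = ~T = F
~S = ~F = T
P nor Q = T nor F = F
~S <-> (P nor Q) = T <-> F = F
~R -> (~S <-> (P nor Q)) = F -> F = T
So S2 is true.

S3: Parsed as (~P -> ~(Q & R)) -> S

~P = ~T = F
Q & R = F & T = F
~(Q & R) = ~F = T
~P -> ~(Q & R) = F -> T = T
(~P -> ~(Q & R)) -> S = T -> F = F
Thus S3 is false.

1 of the 3 statements is true (S2).

1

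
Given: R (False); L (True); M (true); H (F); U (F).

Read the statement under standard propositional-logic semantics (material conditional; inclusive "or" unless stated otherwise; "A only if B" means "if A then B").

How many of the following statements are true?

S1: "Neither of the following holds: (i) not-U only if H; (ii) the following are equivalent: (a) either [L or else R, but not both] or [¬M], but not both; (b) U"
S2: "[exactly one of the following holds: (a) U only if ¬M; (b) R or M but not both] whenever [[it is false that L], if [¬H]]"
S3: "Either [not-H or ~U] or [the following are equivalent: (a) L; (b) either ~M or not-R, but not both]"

3

S1: Parsed as (¬U → H) ↓ (((L ⊕ R) ⊕ ¬M) ↔ U)

¬U = ¬F = T
¬U → H = T → F = F
L ⊕ R = T ⊕ F = T
¬M = ¬T = F
(L ⊕ R) ⊕ ¬M = T ⊕ F = T
((L ⊕ R) ⊕ ¬M) ↔ U = T ↔ F = F
(¬U → H) ↓ (((L ⊕ R) ⊕ ¬M) ↔ U) = F ↓ F = T
Thus S1 is true.

S2: In symbols: (¬H → ¬L) → ((U → ¬M) ⊕ (R ⊕ M))

¬H = ¬F = T
¬L = ¬T = F
¬H → ¬L = T → F = F
¬M = ¬T = F
U → ¬M = F → F = T
R ⊕ M = F ⊕ T = T
(U → ¬M) ⊕ (R ⊕ M) = T ⊕ T = F
(¬H → ¬L) → ((U → ¬M) ⊕ (R ⊕ M)) = F → F = T
So S2 is true.

S3: Formalization: (¬H ∨ ¬U) ∨ (L ↔ (¬M ⊕ ¬R))

¬H = ¬F = T
¬U = ¬F = T
¬H ∨ ¬U = T ∨ T = T
¬M = ¬T = F
¬R = ¬F = T
¬M ⊕ ¬R = F ⊕ T = T
L ↔ (¬M ⊕ ¬R) = T ↔ T = T
(¬H ∨ ¬U) ∨ (L ↔ (¬M ⊕ ¬R)) = T ∨ T = T
Hence S3 is true.

True statements: 3 (S1, S2, S3).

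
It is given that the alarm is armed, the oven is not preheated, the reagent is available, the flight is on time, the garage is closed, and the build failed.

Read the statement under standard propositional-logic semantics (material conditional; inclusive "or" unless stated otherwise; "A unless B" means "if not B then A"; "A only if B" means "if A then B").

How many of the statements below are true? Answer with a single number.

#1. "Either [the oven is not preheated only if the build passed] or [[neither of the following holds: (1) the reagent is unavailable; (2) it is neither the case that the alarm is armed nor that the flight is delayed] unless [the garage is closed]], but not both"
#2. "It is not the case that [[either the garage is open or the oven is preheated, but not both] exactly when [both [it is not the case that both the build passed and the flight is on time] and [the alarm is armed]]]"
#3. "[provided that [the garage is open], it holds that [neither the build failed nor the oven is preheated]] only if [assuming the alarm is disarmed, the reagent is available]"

Let Q = "the oven is preheated" (F), V = "the build passed" (F), R = "the reagent is available" (T), P = "the alarm is armed" (T), S = "the flight is delayed" (F), U = "the garage is closed" (T).

#1: This is (~Q -> V) xor ((~R nor (P nor S)) | U).

~Q = ~F = T
~Q -> V = T -> F = F
~R = ~T = F
P nor S = T nor F = F
~R nor (P nor S) = F nor F = T
(~R nor (P nor S)) | U = T | T = T
(~Q -> V) xor ((~R nor (P nor S)) | U) = F xor T = T
So #1 is true.

#2: In symbols: ~((~U xor Q) <-> ((V nand ~S) & P))

~U = ~T = F
~U xor Q = F xor F = F
~S = ~F = T
V nand ~S = F nand T = T
(V nand ~S) & P = T & T = T
(~U xor Q) <-> ((V nand ~S) & P) = F <-> T = F
~((~U xor Q) <-> ((V nand ~S) & P)) = ~F = T
Thus #2 is true.

#3: This is (~U -> (~V nor Q)) -> (~P -> R).

~U = ~T = F
~V = ~F = T
~V nor Q = T nor F = F
~U -> (~V nor Q) = F -> F = T
~P = ~T = F
~P -> R = F -> T = T
(~U -> (~V nor Q)) -> (~P -> R) = T -> T = T
So #3 is true.

3 of the 3 statements are true.

3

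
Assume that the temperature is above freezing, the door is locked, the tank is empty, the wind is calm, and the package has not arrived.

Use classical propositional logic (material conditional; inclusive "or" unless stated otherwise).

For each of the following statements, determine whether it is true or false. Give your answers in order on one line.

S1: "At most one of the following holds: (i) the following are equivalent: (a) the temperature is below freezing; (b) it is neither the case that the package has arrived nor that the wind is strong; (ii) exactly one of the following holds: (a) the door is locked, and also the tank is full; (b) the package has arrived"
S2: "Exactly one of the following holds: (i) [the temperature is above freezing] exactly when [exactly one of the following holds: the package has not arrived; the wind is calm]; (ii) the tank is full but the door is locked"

Let P = "the temperature is below freezing" (False), U = "the package has arrived" (False), S = "the wind is strong" (False), Q = "the door is locked" (True), R = "the tank is full" (False).

S1: Formalization: (P iff (U nor S)) nand ((Q and R) xor U)

U nor S = False nor False = True
P iff (U nor S) = False iff True = False
Q and R = True and False = False
(Q and R) xor U = False xor False = False
(P iff (U nor S)) nand ((Q and R) xor U) = False nand False = True
Thus S1 is true.

S2: In symbols: (not P iff (not U xor not S)) xor (R and Q)

not P = not False = True
not U = not False = True
not S = not False = True
not U xor not S = True xor True = False
not P iff (not U xor not S) = True iff False = False
R and Q = False and True = False
(not P iff (not U xor not S)) xor (R and Q) = False xor False = False
So S2 is false.

S1 True; S2 False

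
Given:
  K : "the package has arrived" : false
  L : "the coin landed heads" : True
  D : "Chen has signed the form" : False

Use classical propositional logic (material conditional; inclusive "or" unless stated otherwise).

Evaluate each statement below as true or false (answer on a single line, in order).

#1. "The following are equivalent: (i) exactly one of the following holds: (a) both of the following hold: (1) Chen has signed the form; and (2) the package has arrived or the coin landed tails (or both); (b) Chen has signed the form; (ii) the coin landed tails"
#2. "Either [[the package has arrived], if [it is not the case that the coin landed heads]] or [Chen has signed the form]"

#1 true / #2 true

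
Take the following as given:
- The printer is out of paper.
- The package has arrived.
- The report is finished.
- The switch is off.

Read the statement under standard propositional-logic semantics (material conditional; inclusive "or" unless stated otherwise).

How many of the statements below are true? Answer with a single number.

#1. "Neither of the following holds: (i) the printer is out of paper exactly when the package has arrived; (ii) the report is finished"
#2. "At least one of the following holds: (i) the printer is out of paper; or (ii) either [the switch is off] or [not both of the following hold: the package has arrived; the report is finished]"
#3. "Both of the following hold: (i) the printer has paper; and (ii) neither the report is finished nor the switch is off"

Let R = "the printer has paper" (False), V = "the package has arrived" (True), L = "the report is finished" (True), Q = "the switch is on" (False).

#1: In symbols: (not R iff V) nor L

not R = not False = True
not R iff V = True iff True = True
(not R iff V) nor L = True nor True = False
So #1 is false.

#2: This is not R or (not Q or (V nand L)).

not R = not False = True
not Q = not False = True
V nand L = True nand True = False
not Q or (V nand L) = True or False = True
not R or (not Q or (V nand L)) = True or True = True
Thus #2 is true.

#3: In symbols: R and (L nor not Q)

not Q = not False = True
L nor not Q = True nor True = False
R and (L nor not Q) = False and False = False
So #3 is false.

1 of the 3 statements is true (#2).

1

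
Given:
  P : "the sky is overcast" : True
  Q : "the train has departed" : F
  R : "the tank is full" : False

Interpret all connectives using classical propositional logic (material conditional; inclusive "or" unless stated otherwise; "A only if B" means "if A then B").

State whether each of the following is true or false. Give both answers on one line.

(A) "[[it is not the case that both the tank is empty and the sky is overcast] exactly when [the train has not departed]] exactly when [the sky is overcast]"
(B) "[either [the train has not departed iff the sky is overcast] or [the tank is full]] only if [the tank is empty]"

(A) False / (B) True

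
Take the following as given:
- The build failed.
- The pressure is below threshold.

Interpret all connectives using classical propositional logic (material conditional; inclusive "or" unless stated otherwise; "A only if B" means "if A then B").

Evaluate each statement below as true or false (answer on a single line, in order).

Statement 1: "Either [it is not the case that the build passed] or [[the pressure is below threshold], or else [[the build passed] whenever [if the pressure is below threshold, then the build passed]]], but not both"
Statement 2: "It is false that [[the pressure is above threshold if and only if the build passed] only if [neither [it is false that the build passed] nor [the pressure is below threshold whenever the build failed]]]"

Statement 1 F, Statement 2 T

Let S = "the build passed" (False), M = "the pressure is above threshold" (False).

Statement 1: This is not S xor (not M or ((not M -> S) -> S)).

not S = not False = True
not M = not False = True
not M = not False = True
not M -> S = True -> False = False
(not M -> S) -> S = False -> False = True
not M or ((not M -> S) -> S) = True or True = True
not S xor (not M or ((not M -> S) -> S)) = True xor True = False
Hence Statement 1 is false.

Statement 2: In symbols: not ((M iff S) -> (not S nor (not S -> not M)))

M iff S = False iff False = True
not S = not False = True
not S = not False = True
not M = not False = True
not S -> not M = True -> True = True
not S nor (not S -> not M) = True nor True = False
(M iff S) -> (not S nor (not S -> not M)) = True -> False = False
not ((M iff S) -> (not S nor (not S -> not M))) = not False = True
Hence Statement 2 is true.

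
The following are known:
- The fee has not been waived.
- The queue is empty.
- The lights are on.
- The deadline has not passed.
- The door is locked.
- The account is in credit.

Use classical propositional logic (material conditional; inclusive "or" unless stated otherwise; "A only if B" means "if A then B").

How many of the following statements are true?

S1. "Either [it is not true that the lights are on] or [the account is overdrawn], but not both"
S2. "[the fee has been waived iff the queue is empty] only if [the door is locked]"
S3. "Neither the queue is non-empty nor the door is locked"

Let R = "the lights are on" (True), V = "the account is overdrawn" (False), P = "the fee has been waived" (False), Q = "the queue is empty" (True), U = "the door is locked" (True).

S1: This is not R xor V.

not R = not True = False
not R xor V = False xor False = False
Hence S1 is false.

S2: Parsed as (P iff Q) -> U

P iff Q = False iff True = False
(P iff Q) -> U = False -> True = True
Hence S2 is true.

S3: Formalization: not Q nor U

not Q = not True = False
not Q nor U = False nor True = False
So S3 is false.

True statements: 1.

1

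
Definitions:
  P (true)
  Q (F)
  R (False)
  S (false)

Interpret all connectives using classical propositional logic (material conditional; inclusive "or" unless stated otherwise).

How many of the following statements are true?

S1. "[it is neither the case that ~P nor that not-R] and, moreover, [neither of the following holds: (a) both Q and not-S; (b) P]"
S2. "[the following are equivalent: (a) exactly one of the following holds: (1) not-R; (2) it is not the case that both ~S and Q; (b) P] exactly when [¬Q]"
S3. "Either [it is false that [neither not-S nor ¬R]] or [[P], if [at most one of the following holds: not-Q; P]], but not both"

S1: In symbols: (¬P ↓ ¬R) ∧ ((Q ∧ ¬S) ↓ P)

¬P = ¬T = F
¬R = ¬F = T
¬P ↓ ¬R = F ↓ T = F
¬S = ¬F = T
Q ∧ ¬S = F ∧ T = F
(Q ∧ ¬S) ↓ P = F ↓ T = F
(¬P ↓ ¬R) ∧ ((Q ∧ ¬S) ↓ P) = F ∧ F = F
So S1 is false.

S2: This is ((¬R ⊕ (¬S ↑ Q)) ↔ P) ↔ ¬Q.

¬R = ¬F = T
¬S = ¬F = T
¬S ↑ Q = T ↑ F = T
¬R ⊕ (¬S ↑ Q) = T ⊕ T = F
(¬R ⊕ (¬S ↑ Q)) ↔ P = F ↔ T = F
¬Q = ¬F = T
((¬R ⊕ (¬S ↑ Q)) ↔ P) ↔ ¬Q = F ↔ T = F
Thus S2 is false.

S3: In symbols: ¬(¬S ↓ ¬R) ⊕ ((¬Q ↑ P) → P)

¬S = ¬F = T
¬R = ¬F = T
¬S ↓ ¬R = T ↓ T = F
¬(¬S ↓ ¬R) = ¬F = T
¬Q = ¬F = T
¬Q ↑ P = T ↑ T = F
(¬Q ↑ P) → P = F → T = T
¬(¬S ↓ ¬R) ⊕ ((¬Q ↑ P) → P) = T ⊕ T = F
Hence S3 is false.

Count: 0.

0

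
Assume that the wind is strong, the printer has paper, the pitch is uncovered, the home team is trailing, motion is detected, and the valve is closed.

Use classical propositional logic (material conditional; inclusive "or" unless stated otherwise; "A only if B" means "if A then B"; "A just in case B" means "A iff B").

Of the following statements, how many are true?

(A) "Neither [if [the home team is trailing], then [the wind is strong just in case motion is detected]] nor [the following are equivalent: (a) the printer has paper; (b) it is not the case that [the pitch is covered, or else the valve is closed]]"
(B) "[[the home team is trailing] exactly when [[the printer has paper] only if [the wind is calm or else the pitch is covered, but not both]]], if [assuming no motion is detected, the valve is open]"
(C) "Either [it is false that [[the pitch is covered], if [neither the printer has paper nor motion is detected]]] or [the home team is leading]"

0

Let P = "the home team is leading" (F), W = "the wind is strong" (T), S = "motion is detected" (T), H = "the printer has paper" (T), M = "the pitch is covered" (F), D = "the valve is open" (F).

(A): Parsed as (¬P → (W ↔ S)) ↓ (H ↔ ¬(M ∨ ¬D))

¬P = ¬F = T
W ↔ S = T ↔ T = T
¬P → (W ↔ S) = T → T = T
¬D = ¬F = T
M ∨ ¬D = F ∨ T = T
¬(M ∨ ¬D) = ¬T = F
H ↔ ¬(M ∨ ¬D) = T ↔ F = F
(¬P → (W ↔ S)) ↓ (H ↔ ¬(M ∨ ¬D)) = T ↓ F = F
So (A) is false.

(B): In symbols: (¬S → D) → (¬P ↔ (H → (¬W ⊕ M)))

¬S = ¬T = F
¬S → D = F → F = T
¬P = ¬F = T
¬W = ¬T = F
¬W ⊕ M = F ⊕ F = F
H → (¬W ⊕ M) = T → F = F
¬P ↔ (H → (¬W ⊕ M)) = T ↔ F = F
(¬S → D) → (¬P ↔ (H → (¬W ⊕ M))) = T → F = F
So (B) is false.

(C): This is ¬((H ↓ S) → M) ∨ P.

H ↓ S = T ↓ T = F
(H ↓ S) → M = F → F = T
¬((H ↓ S) → M) = ¬T = F
¬((H ↓ S) → M) ∨ P = F ∨ F = F
So (C) is false.

True statements: 0 (none).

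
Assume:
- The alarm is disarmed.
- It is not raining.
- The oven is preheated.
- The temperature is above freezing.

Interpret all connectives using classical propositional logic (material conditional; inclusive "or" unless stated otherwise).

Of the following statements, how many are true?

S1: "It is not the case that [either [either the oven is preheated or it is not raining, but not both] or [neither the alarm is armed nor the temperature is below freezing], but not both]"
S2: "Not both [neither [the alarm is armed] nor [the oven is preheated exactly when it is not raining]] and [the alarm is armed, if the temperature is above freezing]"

Let S = "the oven is preheated" (T), D = "it is raining" (F), M = "the alarm is armed" (F), L = "the temperature is below freezing" (F).

S1: Formalization: ~((S xor ~D) xor (M nor L))

~D = ~F = T
S xor ~D = T xor T = F
M nor L = F nor F = T
(S xor ~D) xor (M nor L) = F xor T = T
~((S xor ~D) xor (M nor L)) = ~T = F
Thus S1 is false.

S2: This is (M nor (S <-> ~D)) nand (~L -> M).

~D = ~F = T
S <-> ~D = T <-> T = T
M nor (S <-> ~D) = F nor T = F
~L = ~F = T
~L -> M = T -> F = F
(M nor (S <-> ~D)) nand (~L -> M) = F nand F = T
Hence S2 is true.

1 of the 2 statements is true (S2).

1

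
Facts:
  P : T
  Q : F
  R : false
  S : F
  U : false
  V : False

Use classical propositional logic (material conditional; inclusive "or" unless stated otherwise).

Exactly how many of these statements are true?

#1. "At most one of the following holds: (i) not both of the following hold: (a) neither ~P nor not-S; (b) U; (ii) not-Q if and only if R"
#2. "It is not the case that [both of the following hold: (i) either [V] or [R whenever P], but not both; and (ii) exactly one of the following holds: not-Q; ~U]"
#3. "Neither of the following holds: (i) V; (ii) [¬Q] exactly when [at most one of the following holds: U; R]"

2

#1: This is ((¬P ↓ ¬S) ↑ U) ↑ (¬Q ↔ R).

¬P = ¬T = F
¬S = ¬F = T
¬P ↓ ¬S = F ↓ T = F
(¬P ↓ ¬S) ↑ U = F ↑ F = T
¬Q = ¬F = T
¬Q ↔ R = T ↔ F = F
((¬P ↓ ¬S) ↑ U) ↑ (¬Q ↔ R) = T ↑ F = T
Thus #1 is true.

#2: This is ¬((V ⊕ (P → R)) ∧ (¬Q ⊕ ¬U)).

P → R = T → F = F
V ⊕ (P → R) = F ⊕ F = F
¬Q = ¬F = T
¬U = ¬F = T
¬Q ⊕ ¬U = T ⊕ T = F
(V ⊕ (P → R)) ∧ (¬Q ⊕ ¬U) = F ∧ F = F
¬((V ⊕ (P → R)) ∧ (¬Q ⊕ ¬U)) = ¬F = T
Hence #2 is true.

#3: Formalization: V ↓ (¬Q ↔ (U ↑ R))

¬Q = ¬F = T
U ↑ R = F ↑ F = T
¬Q ↔ (U ↑ R) = T ↔ T = T
V ↓ (¬Q ↔ (U ↑ R)) = F ↓ T = F
So #3 is false.

2 of the 3 statements are true (#1, #2).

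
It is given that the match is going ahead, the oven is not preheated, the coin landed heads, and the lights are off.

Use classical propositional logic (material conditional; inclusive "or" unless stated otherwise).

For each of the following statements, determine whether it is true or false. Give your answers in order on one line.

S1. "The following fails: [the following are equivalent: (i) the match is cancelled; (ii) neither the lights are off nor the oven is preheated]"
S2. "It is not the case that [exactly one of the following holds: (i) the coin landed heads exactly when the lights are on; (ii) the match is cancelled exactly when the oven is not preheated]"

S1 F, S2 T

Let P = "the match is cancelled" (False), S = "the lights are on" (False), Q = "the oven is preheated" (False), R = "the coin landed heads" (True).

S1: Formalization: not (P iff (not S nor Q))

not S = not False = True
not S nor Q = True nor False = False
P iff (not S nor Q) = False iff False = True
not (P iff (not S nor Q)) = not True = False
So S1 is false.

S2: In symbols: not ((R iff S) xor (P iff not Q))

R iff S = True iff False = False
not Q = not False = True
P iff not Q = False iff True = False
(R iff S) xor (P iff not Q) = False xor False = False
not ((R iff S) xor (P iff not Q)) = not False = True
Thus S2 is true.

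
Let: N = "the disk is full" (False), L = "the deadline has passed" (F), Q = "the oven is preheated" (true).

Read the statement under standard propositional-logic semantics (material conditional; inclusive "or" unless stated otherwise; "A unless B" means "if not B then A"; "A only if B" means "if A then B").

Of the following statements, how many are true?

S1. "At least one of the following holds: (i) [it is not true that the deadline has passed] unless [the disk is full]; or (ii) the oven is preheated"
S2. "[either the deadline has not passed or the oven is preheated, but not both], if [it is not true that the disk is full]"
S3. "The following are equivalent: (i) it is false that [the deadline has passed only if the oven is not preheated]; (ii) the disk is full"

2

S1: Formalization: (¬L ∨ N) ∨ Q

¬L = ¬F = T
¬L ∨ N = T ∨ F = T
(¬L ∨ N) ∨ Q = T ∨ T = T
So S1 is true.

S2: Formalization: ¬N → (¬L ⊕ Q)

¬N = ¬F = T
¬L = ¬F = T
¬L ⊕ Q = T ⊕ T = F
¬N → (¬L ⊕ Q) = T → F = F
So S2 is false.

S3: This is ¬(L → ¬Q) ↔ N.

¬Q = ¬T = F
L → ¬Q = F → F = T
¬(L → ¬Q) = ¬T = F
¬(L → ¬Q) ↔ N = F ↔ F = T
Hence S3 is true.

2 of the 3 statements are true (S1, S3).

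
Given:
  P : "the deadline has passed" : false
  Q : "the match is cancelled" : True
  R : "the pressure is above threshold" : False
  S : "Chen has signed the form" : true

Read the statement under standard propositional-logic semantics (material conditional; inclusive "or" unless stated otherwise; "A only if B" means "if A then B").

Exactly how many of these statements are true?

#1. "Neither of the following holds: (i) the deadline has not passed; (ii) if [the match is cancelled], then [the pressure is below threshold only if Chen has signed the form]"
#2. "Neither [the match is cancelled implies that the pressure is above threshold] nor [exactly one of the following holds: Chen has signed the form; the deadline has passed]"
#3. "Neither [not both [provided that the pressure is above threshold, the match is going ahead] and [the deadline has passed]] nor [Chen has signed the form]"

0

#1: Formalization: ~P nor (Q -> (~R -> S))

~P = ~F = T
~R = ~F = T
~R -> S = T -> T = T
Q -> (~R -> S) = T -> T = T
~P nor (Q -> (~R -> S)) = T nor T = F
So #1 is false.

#2: Formalization: (Q -> R) nor (S xor P)

Q -> R = T -> F = F
S xor P = T xor F = T
(Q -> R) nor (S xor P) = F nor T = F
Thus #2 is false.

#3: In symbols: ((R -> ~Q) nand P) nor S

~Q = ~T = F
R -> ~Q = F -> F = T
(R -> ~Q) nand P = T nand F = T
((R -> ~Q) nand P) nor S = T nor T = F
So #3 is false.

Count: 0.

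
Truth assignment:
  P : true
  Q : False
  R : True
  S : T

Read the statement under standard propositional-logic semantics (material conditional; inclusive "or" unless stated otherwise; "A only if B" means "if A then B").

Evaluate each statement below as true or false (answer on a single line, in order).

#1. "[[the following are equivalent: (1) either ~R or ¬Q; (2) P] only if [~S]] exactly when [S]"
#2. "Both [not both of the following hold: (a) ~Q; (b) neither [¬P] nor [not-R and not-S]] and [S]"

#1 False / #2 False

#1: Formalization: (((~R | ~Q) <-> P) -> ~S) <-> S

~R = ~T = F
~Q = ~F = T
~R | ~Q = F | T = T
(~R | ~Q) <-> P = T <-> T = T
~S = ~T = F
((~R | ~Q) <-> P) -> ~S = T -> F = F
(((~R | ~Q) <-> P) -> ~S) <-> S = F <-> T = F
So #1 is false.

#2: In symbols: (~Q nand (~P nor (~R & ~S))) & S

~Q = ~F = T
~P = ~T = F
~R = ~T = F
~S = ~T = F
~R & ~S = F & F = F
~P nor (~R & ~S) = F nor F = T
~Q nand (~P nor (~R & ~S)) = T nand T = F
(~Q nand (~P nor (~R & ~S))) & S = F & T = F
Thus #2 is false.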